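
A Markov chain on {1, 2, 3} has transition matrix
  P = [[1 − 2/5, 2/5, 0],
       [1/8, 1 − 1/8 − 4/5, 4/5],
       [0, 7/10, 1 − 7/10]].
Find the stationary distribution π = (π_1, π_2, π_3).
π = (7/55, 112/275, 128/275)

This is a birth-death chain on three states, which satisfies detailed balance: π_1 · P_{12} = π_2 · P_{21} and π_2 · P_{23} = π_3 · P_{32}.
From π_1 · 2/5 = π_2 · 1/8: π_2/π_1 = (2/5)/(1/8) = 16/5.
From π_2 · 4/5 = π_3 · 7/10: π_3/π_2 = (4/5)/(7/10) = 8/7.
Take π_1 proportional to 1; then unnormalized π = (1, 16/5, 128/35). Normalize by dividing by the sum 55/7:
  π = (7/55, 112/275, 128/275).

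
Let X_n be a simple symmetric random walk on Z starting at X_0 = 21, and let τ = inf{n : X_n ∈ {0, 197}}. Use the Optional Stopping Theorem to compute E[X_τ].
E[X_τ] = 21

X_n is a martingale and τ is a bounded-mean stopping time (indeed τ is finite a.s. with bounded expectation since the walk is in a bounded region). By the OST, E[X_τ] = E[X_0] = 21. Equivalently: E[X_τ] = 197 · P(hit 197 first) + 0 · P(hit 0 first) = 197 · (21/197) = 21.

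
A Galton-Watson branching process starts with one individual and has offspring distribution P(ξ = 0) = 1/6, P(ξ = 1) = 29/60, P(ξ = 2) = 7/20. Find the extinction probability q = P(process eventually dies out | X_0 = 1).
q = 10/21

The pgf is f(s) = 1/6 + 29/60·s + 7/20·s². The extinction probability q is the smallest fixed point of f in [0, 1]. Setting s = f(s):
  7/20·s² + (29/60 − 1)·s + 1/6 = 0
  7/20·s² − (1/6 + 7/20)·s + 1/6 = 0
which factors as (s − 1)·(7/20·s − 1/6) = 0, giving roots s = 1 and s = (1/6)/(7/20) = 10/21.
Mean offspring μ = 29/60 + 2·7/20 = 71/60 > 1 (supercritical), so q < 1. The extinction probability is the smaller root: q = (1/6)/(7/20) = 10/21.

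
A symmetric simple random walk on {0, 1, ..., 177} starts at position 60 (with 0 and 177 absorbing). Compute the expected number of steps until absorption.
E[τ | X_0 = 60] = 7020

Let v_k = E[τ | X_0 = k]. Boundary: v_0 = v_177 = 0. Recurrence: v_k = 1 + (v_{k-1} + v_{k+1})/2 for 1 ≤ k ≤ 176. The particular solution to v_k − (v_{k-1} + v_{k+1})/2 = 1 is v_k = −k^2. Adding homogeneous solution A + B k and matching boundaries gives v_k = k (177 − k). Substituting k = 60: v_60 = 60 · 117 = 7020.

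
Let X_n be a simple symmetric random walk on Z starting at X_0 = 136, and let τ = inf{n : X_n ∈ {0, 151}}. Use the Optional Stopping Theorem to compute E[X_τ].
E[X_τ] = 136

X_n is a martingale and τ is a bounded-mean stopping time (indeed τ is finite a.s. with bounded expectation since the walk is in a bounded region). By the OST, E[X_τ] = E[X_0] = 136. Equivalently: E[X_τ] = 151 · P(hit 151 first) + 0 · P(hit 0 first) = 151 · (136/151) = 136.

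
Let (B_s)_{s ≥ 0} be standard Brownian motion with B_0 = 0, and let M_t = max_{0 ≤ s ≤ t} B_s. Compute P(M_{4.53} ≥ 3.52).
P(M_{4.53} ≥ 3.52) = 2·P(B_{4.53} ≥ 3.52) = 2(1 − Φ(3.52/√4.53)) ≈ 0.0982

By the reflection principle for Brownian motion, P(M_t ≥ a) = 2 · P(B_t ≥ a) for a ≥ 0. Since B_t ~ N(0, t), P(B_t ≥ 3.52) = 1 − Φ(3.52/√t) = 1 − Φ(3.52/√4.53) = 1 − Φ(1.6538). So
  P(M_{4.53} ≥ 3.52) = 2(1 − Φ(1.6538)) ≈ 0.0982.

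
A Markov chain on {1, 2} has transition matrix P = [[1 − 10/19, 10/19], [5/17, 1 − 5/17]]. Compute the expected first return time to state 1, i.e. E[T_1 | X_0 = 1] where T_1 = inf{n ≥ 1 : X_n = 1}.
E[T_1 | X_0 = 1] = 1/π_1 = 53/19

For an irreducible recurrent Markov chain with stationary distribution π, E[T_i | X_0 = i] = 1/π_i (Kac's formula). Here π_1 = (5/17)/(10/19 + 5/17) = (5/17)/(265/323) = 19/53, so E[T_1 | X_0 = 1] = 1/π_1 = (10/19 + 5/17)/(5/17) = (265/323)/(5/17) = 53/19.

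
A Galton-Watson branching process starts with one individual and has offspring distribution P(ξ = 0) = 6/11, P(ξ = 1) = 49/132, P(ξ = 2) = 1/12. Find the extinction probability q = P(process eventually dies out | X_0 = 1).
q = 1

Mean offspring μ = 0·6/11 + 1·49/132 + 2·1/12 = 71/132 ≤ 1. For μ ≤ 1 with offspring not concentrated at 1, the Galton-Watson process goes extinct almost surely, so q = 1.
(Algebraic check: The pgf is f(s) = 6/11 + 49/132·s + 1/12·s². The extinction probability q is the smallest fixed point of f in [0, 1]. Setting s = f(s):
  1/12·s² + (49/132 − 1)·s + 6/11 = 0
  1/12·s² − (6/11 + 1/12)·s + 6/11 = 0
which factors as (s − 1)·(1/12·s − 6/11) = 0, giving roots s = 1 and s = (6/11)/(1/12) = 72/11. Since 72/11 ≥ 1, the smallest root in [0, 1] is s = 1.)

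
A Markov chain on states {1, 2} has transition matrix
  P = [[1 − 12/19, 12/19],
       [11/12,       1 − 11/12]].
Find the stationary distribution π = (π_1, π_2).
π_1 = 209/353, π_2 = 144/353

Solve πP = π with π_1 + π_2 = 1. From πP = π: π_1 · (1 − 12/19) + π_2 · 11/12 = π_1 ⇒ π_2 · 11/12 = π_1 · 12/19 ⇒ π_2/π_1 = (12/19)/(11/12) = 144/209. Together with π_1 + π_2 = 1:
  π_1 = (11/12)/(12/19 + 11/12) = (11/12)/(353/228) = 209/353,
  π_2 = (12/19)/(12/19 + 11/12) = (12/19)/(353/228) = 144/353.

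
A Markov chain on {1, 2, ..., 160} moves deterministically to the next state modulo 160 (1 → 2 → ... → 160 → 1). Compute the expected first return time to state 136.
E[T_136 | X_0 = 136] = 160

The chain cycles deterministically, so starting at state 136 it returns in exactly 160 steps. Equivalently, the stationary distribution is uniform π_j = 1/160 for every state j, so by Kac's formula E[T_136] = 1/π_136 = 160.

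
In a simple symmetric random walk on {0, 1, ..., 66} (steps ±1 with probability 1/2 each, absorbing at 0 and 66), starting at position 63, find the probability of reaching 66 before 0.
P(hit 66 before 0) = 63/66 = 21/22

Let u_k = P(hit 66 before 0 | start at k). Then u_0 = 0, u_66 = 1, and u_k = u_{k-1}/2 + u_{k+1}/2 for 1 ≤ k ≤ 65. This harmonic recurrence is solved by u_k = k/66, giving u_63 = 63/66 = 21/22.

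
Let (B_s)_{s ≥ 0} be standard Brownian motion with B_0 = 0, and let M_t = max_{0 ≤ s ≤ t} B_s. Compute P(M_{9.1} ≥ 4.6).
P(M_{9.1} ≥ 4.6) = 2·P(B_{9.1} ≥ 4.6) = 2(1 − Φ(4.6/√9.1)) ≈ 0.1273

By the reflection principle for Brownian motion, P(M_t ≥ a) = 2 · P(B_t ≥ a) for a ≥ 0. Since B_t ~ N(0, t), P(B_t ≥ 4.6) = 1 − Φ(4.6/√t) = 1 − Φ(4.6/√9.1) = 1 − Φ(1.5249). So
  P(M_{9.1} ≥ 4.6) = 2(1 − Φ(1.5249)) ≈ 0.1273.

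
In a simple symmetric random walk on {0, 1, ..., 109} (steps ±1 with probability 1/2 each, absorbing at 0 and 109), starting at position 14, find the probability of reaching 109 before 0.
P(hit 109 before 0) = 14/109

Let u_k = P(hit 109 before 0 | start at k). Then u_0 = 0, u_109 = 1, and u_k = u_{k-1}/2 + u_{k+1}/2 for 1 ≤ k ≤ 108. This harmonic recurrence is solved by u_k = k/109, giving u_14 = 14/109.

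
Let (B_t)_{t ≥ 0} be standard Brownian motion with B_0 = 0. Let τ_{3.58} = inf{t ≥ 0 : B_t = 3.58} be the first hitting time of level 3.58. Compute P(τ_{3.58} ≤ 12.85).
P(τ_{3.58} ≤ 12.85) = 2(1 − Φ(3.58/√12.85)) = 2(1 − Φ(0.9987)) ≈ 0.3179

By the reflection principle for standard BM, P(τ_b ≤ t) = 2 · P(B_t ≥ b). Since B_t ~ N(0, t), P(B_t ≥ 3.58) = 1 − Φ(3.58/√t) = 1 − Φ(3.58/√12.85) = 1 − Φ(0.9987) ≈ 0.15897. Doubling: P(τ_{3.58} ≤ 12.85) ≈ 2 · 0.15897 = 0.31794 ≈ 0.3179.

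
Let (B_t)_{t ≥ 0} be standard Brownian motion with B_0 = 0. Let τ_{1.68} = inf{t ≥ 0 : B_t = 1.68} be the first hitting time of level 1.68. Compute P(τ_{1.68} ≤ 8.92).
P(τ_{1.68} ≤ 8.92) = 2(1 − Φ(1.68/√8.92)) = 2(1 − Φ(0.5625)) ≈ 0.5738

By the reflection principle for standard BM, P(τ_b ≤ t) = 2 · P(B_t ≥ b). Since B_t ~ N(0, t), P(B_t ≥ 1.68) = 1 − Φ(1.68/√t) = 1 − Φ(1.68/√8.92) = 1 − Φ(0.5625) ≈ 0.28689. Doubling: P(τ_{1.68} ≤ 8.92) ≈ 2 · 0.28689 = 0.57378 ≈ 0.5738.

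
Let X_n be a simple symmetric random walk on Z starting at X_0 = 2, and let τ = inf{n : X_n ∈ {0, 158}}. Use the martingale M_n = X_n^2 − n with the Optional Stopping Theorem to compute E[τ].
E[τ] = 312

M_n = X_n^2 − n is a martingale (since E[X_{n+1}^2 | F_n] = X_n^2 + 1). By OST (τ has finite mean in a bounded region), E[M_τ] = E[M_0] = X_0^2 − 0 = 2^2 = 4. Also E[M_τ] = E[X_τ^2] − E[τ]. The walk exits at 0 or 158, with P(hit 158 first) = 2/158, so E[X_τ^2] = 158^2 · 2/158 + 0 = 316. Thus E[τ] = E[X_τ^2] − E[M_τ] = 316 − 4 = 312 = 2(158 − 2) = 312.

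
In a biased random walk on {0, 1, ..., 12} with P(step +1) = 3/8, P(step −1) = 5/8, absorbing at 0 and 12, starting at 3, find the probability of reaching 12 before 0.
P(hit 12 before 0) = (1 − (5/3)^3) / (1 − (5/3)^12) = 19683/2485808

Let u_k denote P(reach 12 before 0 | start at k). Boundary: u_0 = 0, u_12 = 1. Recurrence: u_k = 3/8·u_{k+1} + 5/8·u_{k-1} for 1 ≤ k ≤ 11. Try u_k = A + B·r^k with r = q/p = (5/8)/(3/8) = 5/3. Substitution satisfies the recurrence; boundary conditions give:
  u_k = (1 − r^k) / (1 − r^N) = (1 − (5/3)^3) / (1 − (5/3)^12) = 19683/2485808.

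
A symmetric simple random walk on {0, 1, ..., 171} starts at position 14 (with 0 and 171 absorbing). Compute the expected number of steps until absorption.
E[τ | X_0 = 14] = 2198

Let v_k = E[τ | X_0 = k]. Boundary: v_0 = v_171 = 0. Recurrence: v_k = 1 + (v_{k-1} + v_{k+1})/2 for 1 ≤ k ≤ 170. The particular solution to v_k − (v_{k-1} + v_{k+1})/2 = 1 is v_k = −k^2. Adding homogeneous solution A + B k and matching boundaries gives v_k = k (171 − k). Substituting k = 14: v_14 = 14 · 157 = 2198.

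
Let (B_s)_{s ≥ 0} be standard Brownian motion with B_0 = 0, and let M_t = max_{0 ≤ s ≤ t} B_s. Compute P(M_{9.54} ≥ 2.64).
P(M_{9.54} ≥ 2.64) = 2·P(B_{9.54} ≥ 2.64) = 2(1 − Φ(2.64/√9.54)) ≈ 0.3927

By the reflection principle for Brownian motion, P(M_t ≥ a) = 2 · P(B_t ≥ a) for a ≥ 0. Since B_t ~ N(0, t), P(B_t ≥ 2.64) = 1 − Φ(2.64/√t) = 1 − Φ(2.64/√9.54) = 1 − Φ(0.8547). So
  P(M_{9.54} ≥ 2.64) = 2(1 − Φ(0.8547)) ≈ 0.3927.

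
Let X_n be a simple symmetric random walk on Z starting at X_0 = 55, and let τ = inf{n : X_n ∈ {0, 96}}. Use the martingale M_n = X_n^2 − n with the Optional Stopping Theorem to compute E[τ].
E[τ] = 2255

M_n = X_n^2 − n is a martingale (since E[X_{n+1}^2 | F_n] = X_n^2 + 1). By OST (τ has finite mean in a bounded region), E[M_τ] = E[M_0] = X_0^2 − 0 = 55^2 = 3025. Also E[M_τ] = E[X_τ^2] − E[τ]. The walk exits at 0 or 96, with P(hit 96 first) = 55/96, so E[X_τ^2] = 96^2 · 55/96 + 0 = 5280. Thus E[τ] = E[X_τ^2] − E[M_τ] = 5280 − 3025 = 2255 = 55(96 − 55) = 2255.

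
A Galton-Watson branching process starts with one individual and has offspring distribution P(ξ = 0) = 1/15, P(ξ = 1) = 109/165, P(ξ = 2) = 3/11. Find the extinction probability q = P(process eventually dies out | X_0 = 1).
q = 11/45

The pgf is f(s) = 1/15 + 109/165·s + 3/11·s². The extinction probability q is the smallest fixed point of f in [0, 1]. Setting s = f(s):
  3/11·s² + (109/165 − 1)·s + 1/15 = 0
  3/11·s² − (1/15 + 3/11)·s + 1/15 = 0
which factors as (s − 1)·(3/11·s − 1/15) = 0, giving roots s = 1 and s = (1/15)/(3/11) = 11/45.
Mean offspring μ = 109/165 + 2·3/11 = 199/165 > 1 (supercritical), so q < 1. The extinction probability is the smaller root: q = (1/15)/(3/11) = 11/45.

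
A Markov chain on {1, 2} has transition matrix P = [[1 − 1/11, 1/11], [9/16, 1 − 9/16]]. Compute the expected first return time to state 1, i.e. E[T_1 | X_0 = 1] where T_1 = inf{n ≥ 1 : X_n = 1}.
E[T_1 | X_0 = 1] = 1/π_1 = 115/99

For an irreducible recurrent Markov chain with stationary distribution π, E[T_i | X_0 = i] = 1/π_i (Kac's formula). Here π_1 = (9/16)/(1/11 + 9/16) = (9/16)/(115/176) = 99/115, so E[T_1 | X_0 = 1] = 1/π_1 = (1/11 + 9/16)/(9/16) = (115/176)/(9/16) = 115/99.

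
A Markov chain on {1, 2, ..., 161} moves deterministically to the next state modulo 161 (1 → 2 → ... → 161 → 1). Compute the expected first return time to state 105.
E[T_105 | X_0 = 105] = 161

The chain cycles deterministically, so starting at state 105 it returns in exactly 161 steps. Equivalently, the stationary distribution is uniform π_j = 1/161 for every state j, so by Kac's formula E[T_105] = 1/π_105 = 161.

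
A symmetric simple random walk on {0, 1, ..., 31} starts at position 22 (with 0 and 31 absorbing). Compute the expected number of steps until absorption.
E[τ | X_0 = 22] = 198

Let v_k = E[τ | X_0 = k]. Boundary: v_0 = v_31 = 0. Recurrence: v_k = 1 + (v_{k-1} + v_{k+1})/2 for 1 ≤ k ≤ 30. The particular solution to v_k − (v_{k-1} + v_{k+1})/2 = 1 is v_k = −k^2. Adding homogeneous solution A + B k and matching boundaries gives v_k = k (31 − k). Substituting k = 22: v_22 = 22 · 9 = 198.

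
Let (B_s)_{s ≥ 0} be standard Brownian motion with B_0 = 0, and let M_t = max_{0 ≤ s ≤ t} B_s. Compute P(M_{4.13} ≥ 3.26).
P(M_{4.13} ≥ 3.26) = 2·P(B_{4.13} ≥ 3.26) = 2(1 − Φ(3.26/√4.13)) ≈ 0.1087

By the reflection principle for Brownian motion, P(M_t ≥ a) = 2 · P(B_t ≥ a) for a ≥ 0. Since B_t ~ N(0, t), P(B_t ≥ 3.26) = 1 − Φ(3.26/√t) = 1 − Φ(3.26/√4.13) = 1 − Φ(1.6041). So
  P(M_{4.13} ≥ 3.26) = 2(1 − Φ(1.6041)) ≈ 0.1087.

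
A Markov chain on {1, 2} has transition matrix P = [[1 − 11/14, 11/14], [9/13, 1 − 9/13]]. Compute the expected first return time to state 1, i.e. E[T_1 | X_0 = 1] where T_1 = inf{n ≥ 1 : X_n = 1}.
E[T_1 | X_0 = 1] = 1/π_1 = 269/126

For an irreducible recurrent Markov chain with stationary distribution π, E[T_i | X_0 = i] = 1/π_i (Kac's formula). Here π_1 = (9/13)/(11/14 + 9/13) = (9/13)/(269/182) = 126/269, so E[T_1 | X_0 = 1] = 1/π_1 = (11/14 + 9/13)/(9/13) = (269/182)/(9/13) = 269/126.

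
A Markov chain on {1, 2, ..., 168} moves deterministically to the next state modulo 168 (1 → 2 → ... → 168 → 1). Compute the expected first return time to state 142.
E[T_142 | X_0 = 142] = 168

The chain cycles deterministically, so starting at state 142 it returns in exactly 168 steps. Equivalently, the stationary distribution is uniform π_j = 1/168 for every state j, so by Kac's formula E[T_142] = 1/π_142 = 168.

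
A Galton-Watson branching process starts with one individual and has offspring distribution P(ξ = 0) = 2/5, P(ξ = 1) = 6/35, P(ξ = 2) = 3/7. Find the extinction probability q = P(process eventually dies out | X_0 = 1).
q = 14/15

The pgf is f(s) = 2/5 + 6/35·s + 3/7·s². The extinction probability q is the smallest fixed point of f in [0, 1]. Setting s = f(s):
  3/7·s² + (6/35 − 1)·s + 2/5 = 0
  3/7·s² − (2/5 + 3/7)·s + 2/5 = 0
which factors as (s − 1)·(3/7·s − 2/5) = 0, giving roots s = 1 and s = (2/5)/(3/7) = 14/15.
Mean offspring μ = 6/35 + 2·3/7 = 36/35 > 1 (supercritical), so q < 1. The extinction probability is the smaller root: q = (2/5)/(3/7) = 14/15.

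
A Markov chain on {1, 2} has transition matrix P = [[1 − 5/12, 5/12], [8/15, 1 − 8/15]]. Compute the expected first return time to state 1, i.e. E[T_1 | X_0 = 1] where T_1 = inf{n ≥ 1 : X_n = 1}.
E[T_1 | X_0 = 1] = 1/π_1 = 57/32

For an irreducible recurrent Markov chain with stationary distribution π, E[T_i | X_0 = i] = 1/π_i (Kac's formula). Here π_1 = (8/15)/(5/12 + 8/15) = (8/15)/(19/20) = 32/57, so E[T_1 | X_0 = 1] = 1/π_1 = (5/12 + 8/15)/(8/15) = (19/20)/(8/15) = 57/32.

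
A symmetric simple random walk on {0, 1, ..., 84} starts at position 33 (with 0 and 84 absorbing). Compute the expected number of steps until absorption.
E[τ | X_0 = 33] = 1683

Let v_k = E[τ | X_0 = k]. Boundary: v_0 = v_84 = 0. Recurrence: v_k = 1 + (v_{k-1} + v_{k+1})/2 for 1 ≤ k ≤ 83. The particular solution to v_k − (v_{k-1} + v_{k+1})/2 = 1 is v_k = −k^2. Adding homogeneous solution A + B k and matching boundaries gives v_k = k (84 − k). Substituting k = 33: v_33 = 33 · 51 = 1683.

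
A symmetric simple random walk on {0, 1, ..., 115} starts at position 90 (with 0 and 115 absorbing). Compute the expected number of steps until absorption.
E[τ | X_0 = 90] = 2250

Let v_k = E[τ | X_0 = k]. Boundary: v_0 = v_115 = 0. Recurrence: v_k = 1 + (v_{k-1} + v_{k+1})/2 for 1 ≤ k ≤ 114. The particular solution to v_k − (v_{k-1} + v_{k+1})/2 = 1 is v_k = −k^2. Adding homogeneous solution A + B k and matching boundaries gives v_k = k (115 − k). Substituting k = 90: v_90 = 90 · 25 = 2250.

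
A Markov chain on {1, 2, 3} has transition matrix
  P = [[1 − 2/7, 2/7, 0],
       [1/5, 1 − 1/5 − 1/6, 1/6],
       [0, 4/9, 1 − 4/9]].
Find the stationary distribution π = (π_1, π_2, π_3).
π = (28/83, 40/83, 15/83)

This is a birth-death chain on three states, which satisfies detailed balance: π_1 · P_{12} = π_2 · P_{21} and π_2 · P_{23} = π_3 · P_{32}.
From π_1 · 2/7 = π_2 · 1/5: π_2/π_1 = (2/7)/(1/5) = 10/7.
From π_2 · 1/6 = π_3 · 4/9: π_3/π_2 = (1/6)/(4/9) = 3/8.
Take π_1 proportional to 1; then unnormalized π = (1, 10/7, 15/28). Normalize by dividing by the sum 83/28:
  π = (28/83, 40/83, 15/83).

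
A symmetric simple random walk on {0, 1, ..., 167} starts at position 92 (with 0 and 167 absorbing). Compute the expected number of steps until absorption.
E[τ | X_0 = 92] = 6900

Let v_k = E[τ | X_0 = k]. Boundary: v_0 = v_167 = 0. Recurrence: v_k = 1 + (v_{k-1} + v_{k+1})/2 for 1 ≤ k ≤ 166. The particular solution to v_k − (v_{k-1} + v_{k+1})/2 = 1 is v_k = −k^2. Adding homogeneous solution A + B k and matching boundaries gives v_k = k (167 − k). Substituting k = 92: v_92 = 92 · 75 = 6900.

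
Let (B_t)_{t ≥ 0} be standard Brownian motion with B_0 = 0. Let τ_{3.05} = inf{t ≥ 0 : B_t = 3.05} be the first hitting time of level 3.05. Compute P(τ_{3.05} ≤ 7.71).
P(τ_{3.05} ≤ 7.71) = 2(1 − Φ(3.05/√7.71)) = 2(1 − Φ(1.0984)) ≈ 0.2720

By the reflection principle for standard BM, P(τ_b ≤ t) = 2 · P(B_t ≥ b). Since B_t ~ N(0, t), P(B_t ≥ 3.05) = 1 − Φ(3.05/√t) = 1 − Φ(3.05/√7.71) = 1 − Φ(1.0984) ≈ 0.13601. Doubling: P(τ_{3.05} ≤ 7.71) ≈ 2 · 0.13601 = 0.27202 ≈ 0.2720.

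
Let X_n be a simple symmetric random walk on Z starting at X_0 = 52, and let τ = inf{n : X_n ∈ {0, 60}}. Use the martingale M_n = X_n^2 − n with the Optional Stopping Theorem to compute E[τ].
E[τ] = 416

M_n = X_n^2 − n is a martingale (since E[X_{n+1}^2 | F_n] = X_n^2 + 1). By OST (τ has finite mean in a bounded region), E[M_τ] = E[M_0] = X_0^2 − 0 = 52^2 = 2704. Also E[M_τ] = E[X_τ^2] − E[τ]. The walk exits at 0 or 60, with P(hit 60 first) = 52/60, so E[X_τ^2] = 60^2 · 52/60 + 0 = 3120. Thus E[τ] = E[X_τ^2] − E[M_τ] = 3120 − 2704 = 416 = 52(60 − 52) = 416.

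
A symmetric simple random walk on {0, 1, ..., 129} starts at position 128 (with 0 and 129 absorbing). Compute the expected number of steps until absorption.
E[τ | X_0 = 128] = 128

Let v_k = E[τ | X_0 = k]. Boundary: v_0 = v_129 = 0. Recurrence: v_k = 1 + (v_{k-1} + v_{k+1})/2 for 1 ≤ k ≤ 128. The particular solution to v_k − (v_{k-1} + v_{k+1})/2 = 1 is v_k = −k^2. Adding homogeneous solution A + B k and matching boundaries gives v_k = k (129 − k). Substituting k = 128: v_128 = 128 · 1 = 128.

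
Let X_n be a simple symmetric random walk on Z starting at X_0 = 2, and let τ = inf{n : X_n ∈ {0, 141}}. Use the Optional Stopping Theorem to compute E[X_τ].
E[X_τ] = 2

X_n is a martingale and τ is a bounded-mean stopping time (indeed τ is finite a.s. with bounded expectation since the walk is in a bounded region). By the OST, E[X_τ] = E[X_0] = 2. Equivalently: E[X_τ] = 141 · P(hit 141 first) + 0 · P(hit 0 first) = 141 · (2/141) = 2.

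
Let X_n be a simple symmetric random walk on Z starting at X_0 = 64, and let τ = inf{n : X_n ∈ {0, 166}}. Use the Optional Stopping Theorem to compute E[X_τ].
E[X_τ] = 64

X_n is a martingale and τ is a bounded-mean stopping time (indeed τ is finite a.s. with bounded expectation since the walk is in a bounded region). By the OST, E[X_τ] = E[X_0] = 64. Equivalently: E[X_τ] = 166 · P(hit 166 first) + 0 · P(hit 0 first) = 166 · (64/166) = 64.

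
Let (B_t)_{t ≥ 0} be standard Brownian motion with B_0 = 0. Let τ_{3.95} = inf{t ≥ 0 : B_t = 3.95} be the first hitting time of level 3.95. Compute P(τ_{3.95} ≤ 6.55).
P(τ_{3.95} ≤ 6.55) = 2(1 − Φ(3.95/√6.55)) = 2(1 − Φ(1.5434)) ≈ 0.1227

By the reflection principle for standard BM, P(τ_b ≤ t) = 2 · P(B_t ≥ b). Since B_t ~ N(0, t), P(B_t ≥ 3.95) = 1 − Φ(3.95/√t) = 1 − Φ(3.95/√6.55) = 1 − Φ(1.5434) ≈ 0.06137. Doubling: P(τ_{3.95} ≤ 6.55) ≈ 2 · 0.06137 = 0.12274 ≈ 0.1227.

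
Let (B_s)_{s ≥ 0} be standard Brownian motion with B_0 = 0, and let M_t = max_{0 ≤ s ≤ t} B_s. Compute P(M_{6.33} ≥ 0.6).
P(M_{6.33} ≥ 0.6) = 2·P(B_{6.33} ≥ 0.6) = 2(1 − Φ(0.6/√6.33)) ≈ 0.8115

By the reflection principle for Brownian motion, P(M_t ≥ a) = 2 · P(B_t ≥ a) for a ≥ 0. Since B_t ~ N(0, t), P(B_t ≥ 0.6) = 1 − Φ(0.6/√t) = 1 − Φ(0.6/√6.33) = 1 − Φ(0.2385). So
  P(M_{6.33} ≥ 0.6) = 2(1 − Φ(0.2385)) ≈ 0.8115.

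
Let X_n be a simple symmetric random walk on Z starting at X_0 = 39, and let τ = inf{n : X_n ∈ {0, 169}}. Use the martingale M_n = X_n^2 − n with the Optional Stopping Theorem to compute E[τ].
E[τ] = 5070

M_n = X_n^2 − n is a martingale (since E[X_{n+1}^2 | F_n] = X_n^2 + 1). By OST (τ has finite mean in a bounded region), E[M_τ] = E[M_0] = X_0^2 − 0 = 39^2 = 1521. Also E[M_τ] = E[X_τ^2] − E[τ]. The walk exits at 0 or 169, with P(hit 169 first) = 39/169, so E[X_τ^2] = 169^2 · 39/169 + 0 = 6591. Thus E[τ] = E[X_τ^2] − E[M_τ] = 6591 − 1521 = 5070 = 39(169 − 39) = 5070.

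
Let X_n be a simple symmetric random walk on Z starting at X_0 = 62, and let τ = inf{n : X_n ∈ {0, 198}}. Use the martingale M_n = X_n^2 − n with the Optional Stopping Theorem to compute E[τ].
E[τ] = 8432

M_n = X_n^2 − n is a martingale (since E[X_{n+1}^2 | F_n] = X_n^2 + 1). By OST (τ has finite mean in a bounded region), E[M_τ] = E[M_0] = X_0^2 − 0 = 62^2 = 3844. Also E[M_τ] = E[X_τ^2] − E[τ]. The walk exits at 0 or 198, with P(hit 198 first) = 62/198, so E[X_τ^2] = 198^2 · 62/198 + 0 = 12276. Thus E[τ] = E[X_τ^2] − E[M_τ] = 12276 − 3844 = 8432 = 62(198 − 62) = 8432.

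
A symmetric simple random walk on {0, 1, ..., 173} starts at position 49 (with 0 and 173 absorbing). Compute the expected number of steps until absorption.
E[τ | X_0 = 49] = 6076

Let v_k = E[τ | X_0 = k]. Boundary: v_0 = v_173 = 0. Recurrence: v_k = 1 + (v_{k-1} + v_{k+1})/2 for 1 ≤ k ≤ 172. The particular solution to v_k − (v_{k-1} + v_{k+1})/2 = 1 is v_k = −k^2. Adding homogeneous solution A + B k and matching boundaries gives v_k = k (173 − k). Substituting k = 49: v_49 = 49 · 124 = 6076.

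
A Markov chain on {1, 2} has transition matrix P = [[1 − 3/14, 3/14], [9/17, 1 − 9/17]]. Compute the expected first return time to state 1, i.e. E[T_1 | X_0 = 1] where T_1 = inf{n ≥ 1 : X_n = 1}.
E[T_1 | X_0 = 1] = 1/π_1 = 59/42

For an irreducible recurrent Markov chain with stationary distribution π, E[T_i | X_0 = i] = 1/π_i (Kac's formula). Here π_1 = (9/17)/(3/14 + 9/17) = (9/17)/(177/238) = 42/59, so E[T_1 | X_0 = 1] = 1/π_1 = (3/14 + 9/17)/(9/17) = (177/238)/(9/17) = 59/42.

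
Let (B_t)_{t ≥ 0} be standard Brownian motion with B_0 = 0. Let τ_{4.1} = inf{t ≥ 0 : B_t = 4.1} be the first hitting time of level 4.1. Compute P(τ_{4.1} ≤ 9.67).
P(τ_{4.1} ≤ 9.67) = 2(1 − Φ(4.1/√9.67)) = 2(1 − Φ(1.3185)) ≈ 0.1873

By the reflection principle for standard BM, P(τ_b ≤ t) = 2 · P(B_t ≥ b). Since B_t ~ N(0, t), P(B_t ≥ 4.1) = 1 − Φ(4.1/√t) = 1 − Φ(4.1/√9.67) = 1 − Φ(1.3185) ≈ 0.09367. Doubling: P(τ_{4.1} ≤ 9.67) ≈ 2 · 0.09367 = 0.18734 ≈ 0.1873.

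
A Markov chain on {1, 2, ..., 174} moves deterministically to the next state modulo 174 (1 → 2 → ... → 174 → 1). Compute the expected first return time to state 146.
E[T_146 | X_0 = 146] = 174

The chain cycles deterministically, so starting at state 146 it returns in exactly 174 steps. Equivalently, the stationary distribution is uniform π_j = 1/174 for every state j, so by Kac's formula E[T_146] = 1/π_146 = 174.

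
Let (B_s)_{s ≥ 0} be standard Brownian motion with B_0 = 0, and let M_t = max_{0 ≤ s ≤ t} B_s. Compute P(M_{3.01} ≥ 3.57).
P(M_{3.01} ≥ 3.57) = 2·P(B_{3.01} ≥ 3.57) = 2(1 − Φ(3.57/√3.01)) ≈ 0.0396

By the reflection principle for Brownian motion, P(M_t ≥ a) = 2 · P(B_t ≥ a) for a ≥ 0. Since B_t ~ N(0, t), P(B_t ≥ 3.57) = 1 − Φ(3.57/√t) = 1 − Φ(3.57/√3.01) = 1 − Φ(2.0577). So
  P(M_{3.01} ≥ 3.57) = 2(1 − Φ(2.0577)) ≈ 0.0396.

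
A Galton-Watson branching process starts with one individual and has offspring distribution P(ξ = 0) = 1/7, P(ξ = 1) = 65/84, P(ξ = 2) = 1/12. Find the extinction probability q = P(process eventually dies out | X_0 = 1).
q = 1

Mean offspring μ = 0·1/7 + 1·65/84 + 2·1/12 = 79/84 ≤ 1. For μ ≤ 1 with offspring not concentrated at 1, the Galton-Watson process goes extinct almost surely, so q = 1.
(Algebraic check: The pgf is f(s) = 1/7 + 65/84·s + 1/12·s². The extinction probability q is the smallest fixed point of f in [0, 1]. Setting s = f(s):
  1/12·s² + (65/84 − 1)·s + 1/7 = 0
  1/12·s² − (1/7 + 1/12)·s + 1/7 = 0
which factors as (s − 1)·(1/12·s − 1/7) = 0, giving roots s = 1 and s = (1/7)/(1/12) = 12/7. Since 12/7 ≥ 1, the smallest root in [0, 1] is s = 1.)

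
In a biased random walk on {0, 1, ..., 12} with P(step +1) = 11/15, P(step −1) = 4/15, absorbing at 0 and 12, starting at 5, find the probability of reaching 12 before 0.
P(hit 12 before 0) = (1 − (4/11)^5) / (1 − (4/11)^12) = 445496216231/448344514215

Let u_k denote P(reach 12 before 0 | start at k). Boundary: u_0 = 0, u_12 = 1. Recurrence: u_k = 11/15·u_{k+1} + 4/15·u_{k-1} for 1 ≤ k ≤ 11. Try u_k = A + B·r^k with r = q/p = (4/15)/(11/15) = 4/11. Substitution satisfies the recurrence; boundary conditions give:
  u_k = (1 − r^k) / (1 − r^N) = (1 − (4/11)^5) / (1 − (4/11)^12) = 445496216231/448344514215.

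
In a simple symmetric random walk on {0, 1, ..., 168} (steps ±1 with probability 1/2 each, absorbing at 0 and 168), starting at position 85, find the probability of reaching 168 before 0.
P(hit 168 before 0) = 85/168

Let u_k = P(hit 168 before 0 | start at k). Then u_0 = 0, u_168 = 1, and u_k = u_{k-1}/2 + u_{k+1}/2 for 1 ≤ k ≤ 167. This harmonic recurrence is solved by u_k = k/168, giving u_85 = 85/168.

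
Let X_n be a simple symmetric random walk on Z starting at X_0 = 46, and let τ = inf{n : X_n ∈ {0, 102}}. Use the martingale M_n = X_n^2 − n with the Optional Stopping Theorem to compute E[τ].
E[τ] = 2576

M_n = X_n^2 − n is a martingale (since E[X_{n+1}^2 | F_n] = X_n^2 + 1). By OST (τ has finite mean in a bounded region), E[M_τ] = E[M_0] = X_0^2 − 0 = 46^2 = 2116. Also E[M_τ] = E[X_τ^2] − E[τ]. The walk exits at 0 or 102, with P(hit 102 first) = 46/102, so E[X_τ^2] = 102^2 · 46/102 + 0 = 4692. Thus E[τ] = E[X_τ^2] − E[M_τ] = 4692 − 2116 = 2576 = 46(102 − 46) = 2576.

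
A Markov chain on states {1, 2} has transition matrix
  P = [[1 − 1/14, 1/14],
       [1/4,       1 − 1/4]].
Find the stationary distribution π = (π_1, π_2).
π_1 = 7/9, π_2 = 2/9

Solve πP = π with π_1 + π_2 = 1. From πP = π: π_1 · (1 − 1/14) + π_2 · 1/4 = π_1 ⇒ π_2 · 1/4 = π_1 · 1/14 ⇒ π_2/π_1 = (1/14)/(1/4) = 2/7. Together with π_1 + π_2 = 1:
  π_1 = (1/4)/(1/14 + 1/4) = (1/4)/(9/28) = 7/9,
  π_2 = (1/14)/(1/14 + 1/4) = (1/14)/(9/28) = 2/9.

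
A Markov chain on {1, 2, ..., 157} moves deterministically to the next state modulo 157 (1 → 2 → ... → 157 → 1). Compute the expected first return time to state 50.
E[T_50 | X_0 = 50] = 157

The chain cycles deterministically, so starting at state 50 it returns in exactly 157 steps. Equivalently, the stationary distribution is uniform π_j = 1/157 for every state j, so by Kac's formula E[T_50] = 1/π_50 = 157.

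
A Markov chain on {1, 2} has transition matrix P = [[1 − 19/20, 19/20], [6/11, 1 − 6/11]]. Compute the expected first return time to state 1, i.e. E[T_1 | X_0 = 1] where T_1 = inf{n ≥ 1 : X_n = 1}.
E[T_1 | X_0 = 1] = 1/π_1 = 329/120

For an irreducible recurrent Markov chain with stationary distribution π, E[T_i | X_0 = i] = 1/π_i (Kac's formula). Here π_1 = (6/11)/(19/20 + 6/11) = (6/11)/(329/220) = 120/329, so E[T_1 | X_0 = 1] = 1/π_1 = (19/20 + 6/11)/(6/11) = (329/220)/(6/11) = 329/120.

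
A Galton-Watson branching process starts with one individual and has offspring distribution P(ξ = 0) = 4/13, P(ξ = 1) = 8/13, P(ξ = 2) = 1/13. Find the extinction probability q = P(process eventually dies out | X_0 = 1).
q = 1

Mean offspring μ = 0·4/13 + 1·8/13 + 2·1/13 = 10/13 ≤ 1. For μ ≤ 1 with offspring not concentrated at 1, the Galton-Watson process goes extinct almost surely, so q = 1.
(Algebraic check: The pgf is f(s) = 4/13 + 8/13·s + 1/13·s². The extinction probability q is the smallest fixed point of f in [0, 1]. Setting s = f(s):
  1/13·s² + (8/13 − 1)·s + 4/13 = 0
  1/13·s² − (4/13 + 1/13)·s + 4/13 = 0
which factors as (s − 1)·(1/13·s − 4/13) = 0, giving roots s = 1 and s = (4/13)/(1/13) = 4. Since 4 ≥ 1, the smallest root in [0, 1] is s = 1.)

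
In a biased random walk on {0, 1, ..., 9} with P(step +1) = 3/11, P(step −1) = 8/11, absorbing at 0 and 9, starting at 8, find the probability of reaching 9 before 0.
P(hit 9 before 0) = (1 − (8/3)^8) / (1 − (8/3)^9) = 10062393/26839609

Let u_k denote P(reach 9 before 0 | start at k). Boundary: u_0 = 0, u_9 = 1. Recurrence: u_k = 3/11·u_{k+1} + 8/11·u_{k-1} for 1 ≤ k ≤ 8. Try u_k = A + B·r^k with r = q/p = (8/11)/(3/11) = 8/3. Substitution satisfies the recurrence; boundary conditions give:
  u_k = (1 − r^k) / (1 − r^N) = (1 − (8/3)^8) / (1 − (8/3)^9) = 10062393/26839609.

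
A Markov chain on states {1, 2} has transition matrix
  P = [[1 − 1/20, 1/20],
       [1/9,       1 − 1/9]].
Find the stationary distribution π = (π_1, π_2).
π_1 = 20/29, π_2 = 9/29

Solve πP = π with π_1 + π_2 = 1. From πP = π: π_1 · (1 − 1/20) + π_2 · 1/9 = π_1 ⇒ π_2 · 1/9 = π_1 · 1/20 ⇒ π_2/π_1 = (1/20)/(1/9) = 9/20. Together with π_1 + π_2 = 1:
  π_1 = (1/9)/(1/20 + 1/9) = (1/9)/(29/180) = 20/29,
  π_2 = (1/20)/(1/20 + 1/9) = (1/20)/(29/180) = 9/29.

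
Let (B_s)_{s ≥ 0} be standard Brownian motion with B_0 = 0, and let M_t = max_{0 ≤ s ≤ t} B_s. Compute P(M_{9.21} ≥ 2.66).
P(M_{9.21} ≥ 2.66) = 2·P(B_{9.21} ≥ 2.66) = 2(1 − Φ(2.66/√9.21)) ≈ 0.3808

By the reflection principle for Brownian motion, P(M_t ≥ a) = 2 · P(B_t ≥ a) for a ≥ 0. Since B_t ~ N(0, t), P(B_t ≥ 2.66) = 1 − Φ(2.66/√t) = 1 − Φ(2.66/√9.21) = 1 − Φ(0.8765). So
  P(M_{9.21} ≥ 2.66) = 2(1 − Φ(0.8765)) ≈ 0.3808.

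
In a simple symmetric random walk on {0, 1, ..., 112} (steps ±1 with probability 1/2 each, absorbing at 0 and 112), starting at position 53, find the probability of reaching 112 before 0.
P(hit 112 before 0) = 53/112

Let u_k = P(hit 112 before 0 | start at k). Then u_0 = 0, u_112 = 1, and u_k = u_{k-1}/2 + u_{k+1}/2 for 1 ≤ k ≤ 111. This harmonic recurrence is solved by u_k = k/112, giving u_53 = 53/112.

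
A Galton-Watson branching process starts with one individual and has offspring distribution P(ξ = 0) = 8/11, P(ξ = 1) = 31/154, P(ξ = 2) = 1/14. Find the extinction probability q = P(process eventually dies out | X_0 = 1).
q = 1

Mean offspring μ = 0·8/11 + 1·31/154 + 2·1/14 = 53/154 ≤ 1. For μ ≤ 1 with offspring not concentrated at 1, the Galton-Watson process goes extinct almost surely, so q = 1.
(Algebraic check: The pgf is f(s) = 8/11 + 31/154·s + 1/14·s². The extinction probability q is the smallest fixed point of f in [0, 1]. Setting s = f(s):
  1/14·s² + (31/154 − 1)·s + 8/11 = 0
  1/14·s² − (8/11 + 1/14)·s + 8/11 = 0
which factors as (s − 1)·(1/14·s − 8/11) = 0, giving roots s = 1 and s = (8/11)/(1/14) = 112/11. Since 112/11 ≥ 1, the smallest root in [0, 1] is s = 1.)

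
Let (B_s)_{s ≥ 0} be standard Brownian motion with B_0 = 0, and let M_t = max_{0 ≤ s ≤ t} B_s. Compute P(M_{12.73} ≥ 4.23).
P(M_{12.73} ≥ 4.23) = 2·P(B_{12.73} ≥ 4.23) = 2(1 − Φ(4.23/√12.73)) ≈ 0.2358

By the reflection principle for Brownian motion, P(M_t ≥ a) = 2 · P(B_t ≥ a) for a ≥ 0. Since B_t ~ N(0, t), P(B_t ≥ 4.23) = 1 − Φ(4.23/√t) = 1 − Φ(4.23/√12.73) = 1 − Φ(1.1856). So
  P(M_{12.73} ≥ 4.23) = 2(1 − Φ(1.1856)) ≈ 0.2358.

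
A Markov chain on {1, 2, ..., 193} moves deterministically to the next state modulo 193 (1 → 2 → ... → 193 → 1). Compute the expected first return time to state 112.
E[T_112 | X_0 = 112] = 193

The chain cycles deterministically, so starting at state 112 it returns in exactly 193 steps. Equivalently, the stationary distribution is uniform π_j = 1/193 for every state j, so by Kac's formula E[T_112] = 1/π_112 = 193.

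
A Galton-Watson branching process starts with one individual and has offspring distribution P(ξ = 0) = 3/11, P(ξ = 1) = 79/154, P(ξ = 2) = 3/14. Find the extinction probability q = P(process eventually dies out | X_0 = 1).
q = 1

Mean offspring μ = 0·3/11 + 1·79/154 + 2·3/14 = 145/154 ≤ 1. For μ ≤ 1 with offspring not concentrated at 1, the Galton-Watson process goes extinct almost surely, so q = 1.
(Algebraic check: The pgf is f(s) = 3/11 + 79/154·s + 3/14·s². The extinction probability q is the smallest fixed point of f in [0, 1]. Setting s = f(s):
  3/14·s² + (79/154 − 1)·s + 3/11 = 0
  3/14·s² − (3/11 + 3/14)·s + 3/11 = 0
which factors as (s − 1)·(3/14·s − 3/11) = 0, giving roots s = 1 and s = (3/11)/(3/14) = 14/11. Since 14/11 ≥ 1, the smallest root in [0, 1] is s = 1.)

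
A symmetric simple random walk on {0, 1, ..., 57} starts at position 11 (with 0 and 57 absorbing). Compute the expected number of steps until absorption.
E[τ | X_0 = 11] = 506

Let v_k = E[τ | X_0 = k]. Boundary: v_0 = v_57 = 0. Recurrence: v_k = 1 + (v_{k-1} + v_{k+1})/2 for 1 ≤ k ≤ 56. The particular solution to v_k − (v_{k-1} + v_{k+1})/2 = 1 is v_k = −k^2. Adding homogeneous solution A + B k and matching boundaries gives v_k = k (57 − k). Substituting k = 11: v_11 = 11 · 46 = 506.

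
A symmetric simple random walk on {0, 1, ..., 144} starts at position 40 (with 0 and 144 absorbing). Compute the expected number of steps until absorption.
E[τ | X_0 = 40] = 4160

Let v_k = E[τ | X_0 = k]. Boundary: v_0 = v_144 = 0. Recurrence: v_k = 1 + (v_{k-1} + v_{k+1})/2 for 1 ≤ k ≤ 143. The particular solution to v_k − (v_{k-1} + v_{k+1})/2 = 1 is v_k = −k^2. Adding homogeneous solution A + B k and matching boundaries gives v_k = k (144 − k). Substituting k = 40: v_40 = 40 · 104 = 4160.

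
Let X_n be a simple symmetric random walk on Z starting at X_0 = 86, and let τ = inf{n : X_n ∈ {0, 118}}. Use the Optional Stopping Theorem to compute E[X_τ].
E[X_τ] = 86

X_n is a martingale and τ is a bounded-mean stopping time (indeed τ is finite a.s. with bounded expectation since the walk is in a bounded region). By the OST, E[X_τ] = E[X_0] = 86. Equivalently: E[X_τ] = 118 · P(hit 118 first) + 0 · P(hit 0 first) = 118 · (86/118) = 86.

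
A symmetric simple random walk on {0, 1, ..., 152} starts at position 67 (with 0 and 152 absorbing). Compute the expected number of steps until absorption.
E[τ | X_0 = 67] = 5695

Let v_k = E[τ | X_0 = k]. Boundary: v_0 = v_152 = 0. Recurrence: v_k = 1 + (v_{k-1} + v_{k+1})/2 for 1 ≤ k ≤ 151. The particular solution to v_k − (v_{k-1} + v_{k+1})/2 = 1 is v_k = −k^2. Adding homogeneous solution A + B k and matching boundaries gives v_k = k (152 − k). Substituting k = 67: v_67 = 67 · 85 = 5695.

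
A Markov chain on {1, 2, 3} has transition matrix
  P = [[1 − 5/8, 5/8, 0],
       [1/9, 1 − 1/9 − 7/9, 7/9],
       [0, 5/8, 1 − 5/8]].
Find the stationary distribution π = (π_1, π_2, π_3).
π = (8/109, 45/109, 56/109)

This is a birth-death chain on three states, which satisfies detailed balance: π_1 · P_{12} = π_2 · P_{21} and π_2 · P_{23} = π_3 · P_{32}.
From π_1 · 5/8 = π_2 · 1/9: π_2/π_1 = (5/8)/(1/9) = 45/8.
From π_2 · 7/9 = π_3 · 5/8: π_3/π_2 = (7/9)/(5/8) = 56/45.
Take π_1 proportional to 1; then unnormalized π = (1, 45/8, 7). Normalize by dividing by the sum 109/8:
  π = (8/109, 45/109, 56/109).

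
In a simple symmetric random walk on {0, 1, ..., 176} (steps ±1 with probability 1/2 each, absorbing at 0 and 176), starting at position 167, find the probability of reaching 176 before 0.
P(hit 176 before 0) = 167/176

Let u_k = P(hit 176 before 0 | start at k). Then u_0 = 0, u_176 = 1, and u_k = u_{k-1}/2 + u_{k+1}/2 for 1 ≤ k ≤ 175. This harmonic recurrence is solved by u_k = k/176, giving u_167 = 167/176.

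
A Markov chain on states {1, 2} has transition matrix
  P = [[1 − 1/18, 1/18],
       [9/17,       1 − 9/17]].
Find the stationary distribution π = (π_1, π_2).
π_1 = 162/179, π_2 = 17/179

Solve πP = π with π_1 + π_2 = 1. From πP = π: π_1 · (1 − 1/18) + π_2 · 9/17 = π_1 ⇒ π_2 · 9/17 = π_1 · 1/18 ⇒ π_2/π_1 = (1/18)/(9/17) = 17/162. Together with π_1 + π_2 = 1:
  π_1 = (9/17)/(1/18 + 9/17) = (9/17)/(179/306) = 162/179,
  π_2 = (1/18)/(1/18 + 9/17) = (1/18)/(179/306) = 17/179.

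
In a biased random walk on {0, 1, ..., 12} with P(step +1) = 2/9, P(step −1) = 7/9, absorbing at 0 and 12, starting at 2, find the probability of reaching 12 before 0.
P(hit 12 before 0) = (1 − (7/2)^2) / (1 − (7/2)^12) = 1024/307584069

Let u_k denote P(reach 12 before 0 | start at k). Boundary: u_0 = 0, u_12 = 1. Recurrence: u_k = 2/9·u_{k+1} + 7/9·u_{k-1} for 1 ≤ k ≤ 11. Try u_k = A + B·r^k with r = q/p = (7/9)/(2/9) = 7/2. Substitution satisfies the recurrence; boundary conditions give:
  u_k = (1 − r^k) / (1 − r^N) = (1 − (7/2)^2) / (1 − (7/2)^12) = 1024/307584069.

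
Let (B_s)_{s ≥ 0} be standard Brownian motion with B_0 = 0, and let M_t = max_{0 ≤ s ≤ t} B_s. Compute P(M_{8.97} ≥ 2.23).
P(M_{8.97} ≥ 2.23) = 2·P(B_{8.97} ≥ 2.23) = 2(1 − Φ(2.23/√8.97)) ≈ 0.4565

By the reflection principle for Brownian motion, P(M_t ≥ a) = 2 · P(B_t ≥ a) for a ≥ 0. Since B_t ~ N(0, t), P(B_t ≥ 2.23) = 1 − Φ(2.23/√t) = 1 − Φ(2.23/√8.97) = 1 − Φ(0.7446). So
  P(M_{8.97} ≥ 2.23) = 2(1 − Φ(0.7446)) ≈ 0.4565.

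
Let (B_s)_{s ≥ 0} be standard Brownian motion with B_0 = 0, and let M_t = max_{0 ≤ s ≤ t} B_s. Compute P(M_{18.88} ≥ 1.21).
P(M_{18.88} ≥ 1.21) = 2·P(B_{18.88} ≥ 1.21) = 2(1 − Φ(1.21/√18.88)) ≈ 0.7806

By the reflection principle for Brownian motion, P(M_t ≥ a) = 2 · P(B_t ≥ a) for a ≥ 0. Since B_t ~ N(0, t), P(B_t ≥ 1.21) = 1 − Φ(1.21/√t) = 1 − Φ(1.21/√18.88) = 1 − Φ(0.2785). So
  P(M_{18.88} ≥ 1.21) = 2(1 − Φ(0.2785)) ≈ 0.7806.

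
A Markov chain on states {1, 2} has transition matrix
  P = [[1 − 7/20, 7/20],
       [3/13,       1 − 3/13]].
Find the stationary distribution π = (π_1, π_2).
π_1 = 60/151, π_2 = 91/151

Solve πP = π with π_1 + π_2 = 1. From πP = π: π_1 · (1 − 7/20) + π_2 · 3/13 = π_1 ⇒ π_2 · 3/13 = π_1 · 7/20 ⇒ π_2/π_1 = (7/20)/(3/13) = 91/60. Together with π_1 + π_2 = 1:
  π_1 = (3/13)/(7/20 + 3/13) = (3/13)/(151/260) = 60/151,
  π_2 = (7/20)/(7/20 + 3/13) = (7/20)/(151/260) = 91/151.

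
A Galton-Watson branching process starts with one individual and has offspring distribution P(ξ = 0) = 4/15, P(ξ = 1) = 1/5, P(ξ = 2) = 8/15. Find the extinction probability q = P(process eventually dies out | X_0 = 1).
q = 1/2

The pgf is f(s) = 4/15 + 1/5·s + 8/15·s². The extinction probability q is the smallest fixed point of f in [0, 1]. Setting s = f(s):
  8/15·s² + (1/5 − 1)·s + 4/15 = 0
  8/15·s² − (4/15 + 8/15)·s + 4/15 = 0
which factors as (s − 1)·(8/15·s − 4/15) = 0, giving roots s = 1 and s = (4/15)/(8/15) = 1/2.
Mean offspring μ = 1/5 + 2·8/15 = 19/15 > 1 (supercritical), so q < 1. The extinction probability is the smaller root: q = (4/15)/(8/15) = 1/2.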